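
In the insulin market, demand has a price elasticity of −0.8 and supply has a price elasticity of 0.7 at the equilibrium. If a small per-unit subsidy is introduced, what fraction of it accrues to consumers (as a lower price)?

Consumer share = 7/15

For a small subsidy around the equilibrium, the benefit split depends on the relative slopes, which at a point are proportional to the elasticities.
Buyer share = εs/(εs + |εd|) = 0.7/(0.7 + 0.8) = 7/15; seller share = |εd|/(εs + |εd|) = 8/15.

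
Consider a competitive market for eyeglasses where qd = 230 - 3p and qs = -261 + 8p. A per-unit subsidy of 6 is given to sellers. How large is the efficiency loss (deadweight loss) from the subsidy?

Pre-subsidy: 230 - 3p = -261 + 8p gives p* = 491/11, q* = 1057/11.
With the subsidy, sellers receive ps = pb + 6 for each unit, where pb is the price buyers pay.
Supply in terms of pb becomes qs = -261 + 8(pb + 6) = -213 + 8pb. Setting this equal to demand: 230 - 3pb = -213 + 8pb, so pb = 443/11.
Sellers receive ps = 443/11 + 6 = 509/11; q' = 230 − 3·(443/11) = 1201/11.
The subsidy expands output by 1201/11 − 1057/11 = 144/11 past the efficient level; on those units the gap between marginal cost and willingness to pay runs from 0 up to 6.
DWL = ½ × 6 × 144/11 = 432/11.

Deadweight loss = 432/11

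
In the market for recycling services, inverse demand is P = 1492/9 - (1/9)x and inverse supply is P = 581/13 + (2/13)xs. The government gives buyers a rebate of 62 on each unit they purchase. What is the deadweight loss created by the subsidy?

Pre-subsidy: 1492/9 - (1/9)x = 581/13 + (2/13)x gives x* = 457 and P* = 115.
With the rebate, buyers effectively pay Pb = Ps − 62, where Ps is the price sellers receive.
On the curves, Pb = 1492/9 - (1/9)x and Ps = 581/13 + (2/13)x; the wedge Ps − Pb = 62 gives 581/13 + (2/13)x − (1492/9 - (1/9)x) = 62, so x' = 691.
Then Pb = 1492/9 − (1/9)·691 = 89 and Ps = 581/13 + (2/13)·691 = 151.
The subsidy expands output by 691 − 457 = 234 past the efficient level; on those units the gap between marginal cost and willingness to pay runs from 0 up to 62.
DWL = ½ × 62 × 234 = 7254.

Deadweight loss = 7254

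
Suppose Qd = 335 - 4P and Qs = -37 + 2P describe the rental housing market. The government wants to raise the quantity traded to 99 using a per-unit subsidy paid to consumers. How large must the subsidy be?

Required subsidy s = 9 per unit

At Q = 99, invert demand for the buyer price: Pb = (335 − 99)/4 = 59; invert supply for the seller price: Ps = (99 − (-37))/2 = 68.
The subsidy must fill the gap: s = Ps − Pb = 68 − 59 = 9.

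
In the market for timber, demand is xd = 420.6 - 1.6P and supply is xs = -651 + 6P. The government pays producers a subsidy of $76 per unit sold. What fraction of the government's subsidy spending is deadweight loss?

DWL / government spending = 16/97

Pre-subsidy: 420.6 - 1.6P = -651 + 6P gives P* = 141, x* = 195.
With the subsidy, sellers receive Ps = Pb + 76 for each unit, where Pb is the price buyers pay.
Supply in terms of Pb becomes xs = -651 + 6(Pb + 76) = -195 + 6Pb. Setting this equal to demand: 420.6 - 1.6Pb = -195 + 6Pb, so Pb = 81.
Sellers receive Ps = 81 + 76 = 157; x' = 420.6 − 1.6·81 = 291.
ΔCS = ½(195 + 291)(141 − 81) = 14580; ΔPS = ½(195 + 291)(157 − 141) = 3888.
Government spending = 76 × 291 = 22116.
DWL = ½ × 76 × (291 − 195) = 3648; fraction = 3648 / 22116 = 16/97.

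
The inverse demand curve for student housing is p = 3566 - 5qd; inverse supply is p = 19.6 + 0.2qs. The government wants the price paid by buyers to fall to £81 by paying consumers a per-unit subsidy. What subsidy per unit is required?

Required subsidy s = £78 per unit

At a buyer price of 81, quantity demanded is 713.2 − 0.2·81 = 697.
Sellers supply 697 only when they receive ps = 19.6 + 0.2·697 = 159.
s = ps − pb = 159 − 81 = 78.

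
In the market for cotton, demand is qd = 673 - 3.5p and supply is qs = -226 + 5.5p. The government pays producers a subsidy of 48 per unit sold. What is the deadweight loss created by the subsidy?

Pre-subsidy: 673 - 3.5p = -226 + 5.5p gives p* = 899/9, q* = 5821/18.
With the subsidy, sellers receive ps = pb + 48 for each unit, where pb is the price buyers pay.
Supply in terms of pb becomes qs = -226 + 5.5(pb + 48) = 38 + 5.5pb. Setting this equal to demand: 673 - 3.5pb = 38 + 5.5pb, so pb = 635/9.
Sellers receive ps = 635/9 + 48 = 1067/9; q' = 673 − 3.5·(635/9) = 7669/18.
The subsidy expands output by 7669/18 − 5821/18 = 308/3 past the efficient level; on those units the gap between marginal cost and willingness to pay runs from 0 up to 48.
DWL = ½ × 48 × 308/3 = 2464.

Deadweight loss = 2464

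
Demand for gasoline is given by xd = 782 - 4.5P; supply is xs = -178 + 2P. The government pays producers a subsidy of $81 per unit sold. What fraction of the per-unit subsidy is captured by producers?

Producer share = 9/13

Pre-subsidy: 782 - 4.5P = -178 + 2P gives P* = 1920/13, x* = 1526/13.
With the subsidy, sellers receive Ps = Pb + 81 for each unit, where Pb is the price buyers pay.
Supply in terms of Pb becomes xs = -178 + 2(Pb + 81) = -16 + 2Pb. Setting this equal to demand: 782 - 4.5Pb = -16 + 2Pb, so Pb = 1596/13.
Sellers receive Ps = 1596/13 + 81 = 2649/13; x' = 782 − 4.5·(1596/13) = 2984/13.
Buyers' price falls by P* − Pb = 1920/13 − 1596/13 = 324/13; sellers' price rises by Ps − P* = 2649/13 − 1920/13 = 729/13.
So producers capture (729/13)/81 = 9/13 of each unit of subsidy.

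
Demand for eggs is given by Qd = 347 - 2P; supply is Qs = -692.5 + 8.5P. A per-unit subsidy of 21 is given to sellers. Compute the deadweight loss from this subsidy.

Deadweight loss = 357

Pre-subsidy: 347 - 2P = -692.5 + 8.5P gives P* = 99, Q* = 149.
With the subsidy, sellers receive Ps = Pb + 21 for each unit, where Pb is the price buyers pay.
Supply in terms of Pb becomes Qs = -692.5 + 8.5(Pb + 21) = -514 + 8.5Pb. Setting this equal to demand: 347 - 2Pb = -514 + 8.5Pb, so Pb = 82.
Sellers receive Ps = 82 + 21 = 103; Q' = 347 − 2·82 = 183.
The subsidy expands output by 183 − 149 = 34 past the efficient level; on those units the gap between marginal cost and willingness to pay runs from 0 up to 21.
DWL = ½ × 21 × 34 = 357.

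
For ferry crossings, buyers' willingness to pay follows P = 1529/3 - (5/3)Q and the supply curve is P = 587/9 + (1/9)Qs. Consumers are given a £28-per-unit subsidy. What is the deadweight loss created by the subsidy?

Deadweight loss = £220.5

Pre-subsidy: 1529/3 - (5/3)Q = 587/9 + (1/9)Q gives Q* = 250 and P* = 93.
With the rebate, buyers effectively pay Pb = Ps − 28, where Ps is the price sellers receive.
On the curves, Pb = 1529/3 - (5/3)Q and Ps = 587/9 + (1/9)Q; the wedge Ps − Pb = 28 gives 587/9 + (1/9)Q − (1529/3 - (5/3)Q) = 28, so Q' = 265.75.
Then Pb = 1529/3 − (5/3)·265.75 = 66.75 and Ps = 587/9 + (1/9)·265.75 = 94.75.
The subsidy expands output by 265.75 − 250 = 15.75 past the efficient level; on those units the gap between marginal cost and willingness to pay runs from 0 up to 28.
DWL = ½ × 28 × 15.75 = 220.5.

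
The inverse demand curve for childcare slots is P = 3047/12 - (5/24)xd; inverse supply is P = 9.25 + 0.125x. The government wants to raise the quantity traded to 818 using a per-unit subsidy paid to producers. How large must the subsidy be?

Required subsidy s = 28 per unit

At x = 818, from the demand curve buyers pay Pb = 3047/12 − (5/24)·818 = 83.5; from the supply curve sellers need Ps = 9.25 + 0.125·818 = 111.5.
The subsidy must fill the gap: s = Ps − Pb = 111.5 − 83.5 = 28.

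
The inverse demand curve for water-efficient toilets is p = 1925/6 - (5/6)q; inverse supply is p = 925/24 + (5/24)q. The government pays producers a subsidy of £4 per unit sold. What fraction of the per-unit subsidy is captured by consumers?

Consumer share = 0.8

Pre-subsidy: 1925/6 - (5/6)q = 925/24 + (5/24)q gives q* = 271 and p* = 95.
With the subsidy, sellers receive ps = pb + 4 for each unit, where pb is the price buyers pay.
On the curves, pb = 1925/6 - (5/6)q and ps = 925/24 + (5/24)q; the wedge ps − pb = 4 gives 925/24 + (5/24)q − (1925/6 - (5/6)q) = 4, so q' = 274.84.
Then pb = 1925/6 − (5/6)·274.84 = 91.8 and ps = 925/24 + (5/24)·274.84 = 95.8.
Buyers' price falls by p* − pb = 95 − 91.8 = 3.2; sellers' price rises by ps − p* = 95.8 − 95 = 0.8.
So consumers capture 3.2/4 = 0.8 of each unit of subsidy.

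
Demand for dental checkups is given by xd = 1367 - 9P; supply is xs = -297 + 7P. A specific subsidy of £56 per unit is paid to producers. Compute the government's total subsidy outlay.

Pre-subsidy: 1367 - 9P = -297 + 7P gives P* = 104, x* = 431.
With the subsidy, sellers receive Ps = Pb + 56 for each unit, where Pb is the price buyers pay.
Supply in terms of Pb becomes xs = -297 + 7(Pb + 56) = 95 + 7Pb. Setting this equal to demand: 1367 - 9Pb = 95 + 7Pb, so Pb = 79.5.
Sellers receive Ps = 79.5 + 56 = 135.5; x' = 1367 − 9·79.5 = 651.5.
Government outlay = subsidy × quantity = 56 × 651.5 = 36484.

Government cost = £36484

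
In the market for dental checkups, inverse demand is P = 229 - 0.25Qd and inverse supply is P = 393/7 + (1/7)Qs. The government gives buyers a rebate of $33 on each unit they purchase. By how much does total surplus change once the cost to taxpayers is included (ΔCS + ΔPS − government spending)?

Pre-subsidy: 229 - 0.25Q = 393/7 + (1/7)Q gives Q* = 440 and P* = 119.
With the rebate, buyers effectively pay Pb = Ps − 33, where Ps is the price sellers receive.
On the curves, Pb = 229 - 0.25Q and Ps = 393/7 + (1/7)Q; the wedge Ps − Pb = 33 gives 393/7 + (1/7)Q − (229 - 0.25Q) = 33, so Q' = 524.
Then Pb = 229 − 0.25·524 = 98 and Ps = 393/7 + (1/7)·524 = 131.
ΔCS = ½(440 + 524)(119 − 98) = 10122; ΔPS = ½(440 + 524)(131 − 119) = 5784.
Government spending = 33 × 524 = 17292.
Net change = 10122 + 5784 − 17292 = -1386. The loss equals the DWL triangle ½·33·84.

Net change in total surplus = -$1386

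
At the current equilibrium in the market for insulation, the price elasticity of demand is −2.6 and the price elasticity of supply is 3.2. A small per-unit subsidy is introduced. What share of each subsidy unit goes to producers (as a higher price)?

For a small subsidy around the equilibrium, the benefit split depends on the relative slopes, which at a point are proportional to the elasticities.
Buyer share = εs/(εs + |εd|) = 3.2/(3.2 + 2.6) = 16/29; seller share = |εd|/(εs + |εd|) = 13/29.
So producers capture 13/29 of the subsidy.

Producer share = 13/29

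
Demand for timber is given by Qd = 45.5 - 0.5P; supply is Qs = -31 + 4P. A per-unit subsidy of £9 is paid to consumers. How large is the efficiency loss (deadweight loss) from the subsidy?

Pre-subsidy: 45.5 - 0.5P = -31 + 4P gives P* = 17, Q* = 37.
With the rebate, buyers effectively pay Pb = Ps − 9, where Ps is the price sellers receive.
Demand in terms of Ps becomes Qd = 45.5 − 0.5(Ps − 9) = 50 - 0.5Ps. Setting this equal to supply: 50 - 0.5Ps = -31 + 4Ps, so Ps = 18.
Buyers pay Pb = 18 − 9 = 9; Q' = -31 + 4·18 = 41.
The subsidy expands output by 41 − 37 = 4 past the efficient level; on those units the gap between marginal cost and willingness to pay runs from 0 up to 9.
DWL = ½ × 9 × 4 = 18.

Deadweight loss = £18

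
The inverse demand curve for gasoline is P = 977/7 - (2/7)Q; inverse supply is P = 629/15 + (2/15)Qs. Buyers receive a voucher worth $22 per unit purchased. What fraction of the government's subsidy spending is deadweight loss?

DWL / government spending = 105/1142

Pre-subsidy: 977/7 - (2/7)Q = 629/15 + (2/15)Q gives Q* = 233 and P* = 73.
With the rebate, buyers effectively pay Pb = Ps − 22, where Ps is the price sellers receive.
On the curves, Pb = 977/7 - (2/7)Q and Ps = 629/15 + (2/15)Q; the wedge Ps − Pb = 22 gives 629/15 + (2/15)Q − (977/7 - (2/7)Q) = 22, so Q' = 285.5.
Then Pb = 977/7 − (2/7)·285.5 = 58 and Ps = 629/15 + (2/15)·285.5 = 80.
ΔCS = ½(233 + 285.5)(73 − 58) = 3888.75; ΔPS = ½(233 + 285.5)(80 − 73) = 1814.75.
Government spending = 22 × 285.5 = 6281.
DWL = ½ × 22 × (285.5 − 233) = 577.5; fraction = 577.5 / 6281 = 105/1142.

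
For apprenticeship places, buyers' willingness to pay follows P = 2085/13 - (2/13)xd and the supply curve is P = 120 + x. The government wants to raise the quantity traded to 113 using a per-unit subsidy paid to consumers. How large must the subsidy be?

Required subsidy s = 90 per unit

At x = 113, from the demand curve buyers pay Pb = 2085/13 − (2/13)·113 = 143; from the supply curve sellers need Ps = 120 + 1·113 = 233.
The subsidy must fill the gap: s = Ps − Pb = 233 − 143 = 90.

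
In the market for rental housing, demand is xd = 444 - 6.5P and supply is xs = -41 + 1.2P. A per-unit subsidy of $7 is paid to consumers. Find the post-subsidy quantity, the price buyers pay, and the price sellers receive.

Pre-subsidy: 444 - 6.5P = -41 + 1.2P gives P* = 4850/77, x* = 2663/77.
With the rebate, buyers effectively pay Pb = Ps − 7, where Ps is the price sellers receive.
Demand in terms of Ps becomes xd = 444 − 6.5(Ps − 7) = 489.5 - 6.5Ps. Setting this equal to supply: 489.5 - 6.5Ps = -41 + 1.2Ps, so Ps = 5305/77.
Buyers pay Pb = 5305/77 − 7 = 4766/77; x' = -41 + 1.2·(5305/77) = 3209/77.

x' = 3209/77; buyers pay 4766/77; sellers receive 5305/77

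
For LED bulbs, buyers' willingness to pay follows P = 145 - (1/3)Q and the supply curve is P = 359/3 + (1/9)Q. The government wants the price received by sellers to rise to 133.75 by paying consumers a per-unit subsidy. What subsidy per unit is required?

At a seller price of 133.75, quantity supplied is -1077 + 9·133.75 = 126.75.
Buyers absorb 126.75 only when they pay Pb = 145 − (1/3)·126.75 = 102.75.
s = Ps − Pb = 133.75 − 102.75 = 31.

Required subsidy s = 31 per unit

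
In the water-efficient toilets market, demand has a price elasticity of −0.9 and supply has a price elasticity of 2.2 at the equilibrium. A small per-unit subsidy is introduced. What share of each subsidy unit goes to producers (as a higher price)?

Producer share = 9/31

For a small subsidy around the equilibrium, the benefit split depends on the relative slopes, which at a point are proportional to the elasticities.
Buyer share = εs/(εs + |εd|) = 2.2/(2.2 + 0.9) = 22/31; seller share = |εd|/(εs + |εd|) = 9/31.
So producers capture 9/31 of the subsidy.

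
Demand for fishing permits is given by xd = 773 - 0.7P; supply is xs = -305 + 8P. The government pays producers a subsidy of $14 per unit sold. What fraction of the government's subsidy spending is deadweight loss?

Pre-subsidy: 773 - 0.7P = -305 + 8P gives P* = 10780/87, x* = 59705/87.
With the subsidy, sellers receive Ps = Pb + 14 for each unit, where Pb is the price buyers pay.
Supply in terms of Pb becomes xs = -305 + 8(Pb + 14) = -193 + 8Pb. Setting this equal to demand: 773 - 0.7Pb = -193 + 8Pb, so Pb = 3220/29.
Sellers receive Ps = 3220/29 + 14 = 3626/29; x' = 773 − 0.7·(3220/29) = 20163/29.
ΔCS = ½(59705/87 + 20163/29)(10780/87 − 3220/29) = 67308640/7569; ΔPS = ½(59705/87 + 20163/29)(3626/29 − 10780/87) = 5889506/7569.
Government spending = 14 × 20163/29 = 282282/29.
DWL = ½ × 14 × (20163/29 − 59705/87) = 5488/87; fraction = (5488/87) / (282282/29) = 392/60489.

DWL / government spending = 392/60489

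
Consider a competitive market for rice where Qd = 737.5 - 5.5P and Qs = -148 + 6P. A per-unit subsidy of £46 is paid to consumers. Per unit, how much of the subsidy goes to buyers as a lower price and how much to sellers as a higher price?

Pre-subsidy: 737.5 - 5.5P = -148 + 6P gives P* = 77, Q* = 314.
With the rebate, buyers effectively pay Pb = Ps − 46, where Ps is the price sellers receive.
Demand in terms of Ps becomes Qd = 737.5 − 5.5(Ps − 46) = 990.5 - 5.5Ps. Setting this equal to supply: 990.5 - 5.5Ps = -148 + 6Ps, so Ps = 99.
Buyers pay Pb = 99 − 46 = 53; Q' = -148 + 6·99 = 446.
Buyers' price falls by P* − Pb = 77 − 53 = 24; sellers' price rises by Ps − P* = 99 − 77 = 22.

Buyers gain £24 per unit; sellers gain £22 per unit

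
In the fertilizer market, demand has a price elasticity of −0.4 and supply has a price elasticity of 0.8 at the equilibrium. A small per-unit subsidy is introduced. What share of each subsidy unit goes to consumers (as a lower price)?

For a small subsidy around the equilibrium, the benefit split depends on the relative slopes, which at a point are proportional to the elasticities.
Buyer share = εs/(εs + |εd|) = 0.8/(0.8 + 0.4) = 2/3; seller share = |εd|/(εs + |εd|) = 1/3.

Consumer share = 2/3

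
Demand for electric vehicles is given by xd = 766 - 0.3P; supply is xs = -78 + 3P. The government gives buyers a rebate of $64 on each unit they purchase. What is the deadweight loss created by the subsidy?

Pre-subsidy: 766 - 0.3P = -78 + 3P gives P* = 8440/33, x* = 7582/11.
With the rebate, buyers effectively pay Pb = Ps − 64, where Ps is the price sellers receive.
Demand in terms of Ps becomes xd = 766 − 0.3(Ps − 64) = 785.2 - 0.3Ps. Setting this equal to supply: 785.2 - 0.3Ps = -78 + 3Ps, so Ps = 8632/33.
Buyers pay Pb = 8632/33 − 64 = 6520/33; x' = -78 + 3·(8632/33) = 7774/11.
The subsidy expands output by 7774/11 − 7582/11 = 192/11 past the efficient level; on those units the gap between marginal cost and willingness to pay runs from 0 up to 64.
DWL = ½ × 64 × 192/11 = 6144/11.

Deadweight loss = 6144/11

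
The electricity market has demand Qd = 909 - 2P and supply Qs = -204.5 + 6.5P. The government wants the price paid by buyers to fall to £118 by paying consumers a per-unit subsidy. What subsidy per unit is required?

Required subsidy s = £17 per unit

At a buyer price of 118, quantity demanded is 909 − 2·118 = 673.
Sellers supply 673 only when they receive Ps with -204.5 + 6.5·Ps = 673, i.e. Ps = 135.
s = Ps − Pb = 135 − 118 = 17.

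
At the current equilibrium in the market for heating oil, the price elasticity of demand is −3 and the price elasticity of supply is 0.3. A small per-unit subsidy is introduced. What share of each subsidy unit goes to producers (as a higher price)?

Producer share = 10/11

For a small subsidy around the equilibrium, the benefit split depends on the relative slopes, which at a point are proportional to the elasticities.
Buyer share = εs/(εs + |εd|) = 0.3/(0.3 + 3) = 1/11; seller share = |εd|/(εs + |εd|) = 10/11.
So producers capture 10/11 of the subsidy.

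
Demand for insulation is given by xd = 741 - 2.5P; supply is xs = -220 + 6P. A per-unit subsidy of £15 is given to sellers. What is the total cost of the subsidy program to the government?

Government cost = 123630/17

Pre-subsidy: 741 - 2.5P = -220 + 6P gives P* = 1922/17, x* = 7792/17.
With the subsidy, sellers receive Ps = Pb + 15 for each unit, where Pb is the price buyers pay.
Supply in terms of Pb becomes xs = -220 + 6(Pb + 15) = -130 + 6Pb. Setting this equal to demand: 741 - 2.5Pb = -130 + 6Pb, so Pb = 1742/17.
Sellers receive Ps = 1742/17 + 15 = 1997/17; x' = 741 − 2.5·(1742/17) = 8242/17.
Government outlay = subsidy × quantity = 15 × 8242/17 = 123630/17.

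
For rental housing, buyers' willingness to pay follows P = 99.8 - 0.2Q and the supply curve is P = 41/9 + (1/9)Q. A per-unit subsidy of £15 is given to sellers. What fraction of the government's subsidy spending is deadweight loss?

DWL / government spending = 675/9922

Pre-subsidy: 99.8 - 0.2Q = 41/9 + (1/9)Q gives Q* = 2143/7 and P* = 270/7.
With the subsidy, sellers receive Ps = Pb + 15 for each unit, where Pb is the price buyers pay.
On the curves, Pb = 99.8 - 0.2Q and Ps = 41/9 + (1/9)Q; the wedge Ps − Pb = 15 gives 41/9 + (1/9)Q − (99.8 - 0.2Q) = 15, so Q' = 4961/14.
Then Pb = 99.8 − 0.2·(4961/14) = 405/14 and Ps = 41/9 + (1/9)·(4961/14) = 615/14.
ΔCS = ½(2143/7 + 4961/14)(270/7 − 405/14) = 178335/56; ΔPS = ½(2143/7 + 4961/14)(615/14 − 270/7) = 99075/56.
Government spending = 15 × 4961/14 = 74415/14.
DWL = ½ × 15 × (4961/14 − 2143/7) = 10125/28; fraction = (10125/28) / (74415/14) = 675/9922.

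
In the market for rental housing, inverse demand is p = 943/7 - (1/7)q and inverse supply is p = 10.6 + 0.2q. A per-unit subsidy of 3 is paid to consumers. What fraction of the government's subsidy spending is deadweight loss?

DWL / government spending = 35/2966

Pre-subsidy: 943/7 - (1/7)q = 10.6 + 0.2q gives q* = 362 and p* = 83.
With the rebate, buyers effectively pay pb = ps − 3, where ps is the price sellers receive.
On the curves, pb = 943/7 - (1/7)q and ps = 10.6 + 0.2q; the wedge ps − pb = 3 gives 10.6 + 0.2q − (943/7 - (1/7)q) = 3, so q' = 370.75.
Then pb = 943/7 − (1/7)·370.75 = 81.75 and ps = 10.6 + 0.2·370.75 = 84.75.
ΔCS = ½(362 + 370.75)(83 − 81.75) = 457.96875; ΔPS = ½(362 + 370.75)(84.75 − 83) = 641.15625.
Government spending = 3 × 370.75 = 1112.25.
DWL = ½ × 3 × (370.75 − 362) = 13.125; fraction = 13.125 / 1112.25 = 35/2966.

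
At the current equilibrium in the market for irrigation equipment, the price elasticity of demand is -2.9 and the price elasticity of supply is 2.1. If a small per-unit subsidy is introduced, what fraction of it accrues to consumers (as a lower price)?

Consumer share = 0.42

For a small subsidy around the equilibrium, the benefit split depends on the relative slopes, which at a point are proportional to the elasticities.
Buyer share = εs/(εs + |εd|) = 2.1/(2.1 + 2.9) = 0.42; seller share = |εd|/(εs + |εd|) = 0.58.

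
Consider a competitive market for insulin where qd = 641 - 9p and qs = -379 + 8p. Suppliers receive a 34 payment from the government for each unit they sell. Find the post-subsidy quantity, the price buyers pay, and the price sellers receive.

Pre-subsidy: 641 - 9p = -379 + 8p gives p* = 60, q* = 101.
With the subsidy, sellers receive ps = pb + 34 for each unit, where pb is the price buyers pay.
Supply in terms of pb becomes qs = -379 + 8(pb + 34) = -107 + 8pb. Setting this equal to demand: 641 - 9pb = -107 + 8pb, so pb = 44.
Sellers receive ps = 44 + 34 = 78; q' = 641 − 9·44 = 245.

q' = 245; buyers pay 44; sellers receive 78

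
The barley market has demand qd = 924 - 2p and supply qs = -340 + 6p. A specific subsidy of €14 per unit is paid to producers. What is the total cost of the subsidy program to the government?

Pre-subsidy: 924 - 2p = -340 + 6p gives p* = 158, q* = 608.
With the subsidy, sellers receive ps = pb + 14 for each unit, where pb is the price buyers pay.
Supply in terms of pb becomes qs = -340 + 6(pb + 14) = -256 + 6pb. Setting this equal to demand: 924 - 2pb = -256 + 6pb, so pb = 147.5.
Sellers receive ps = 147.5 + 14 = 161.5; q' = 924 − 2·147.5 = 629.
Government outlay = subsidy × quantity = 14 × 629 = 8806.

Government cost = €8806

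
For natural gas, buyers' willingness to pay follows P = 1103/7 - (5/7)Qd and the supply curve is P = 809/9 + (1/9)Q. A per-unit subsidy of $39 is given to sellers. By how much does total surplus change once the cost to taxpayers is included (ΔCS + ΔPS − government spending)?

Net change in total surplus = -$921.375

Pre-subsidy: 1103/7 - (5/7)Q = 809/9 + (1/9)Q gives Q* = 82 and P* = 99.
With the subsidy, sellers receive Ps = Pb + 39 for each unit, where Pb is the price buyers pay.
On the curves, Pb = 1103/7 - (5/7)Q and Ps = 809/9 + (1/9)Q; the wedge Ps − Pb = 39 gives 809/9 + (1/9)Q − (1103/7 - (5/7)Q) = 39, so Q' = 129.25.
Then Pb = 1103/7 − (5/7)·129.25 = 65.25 and Ps = 809/9 + (1/9)·129.25 = 104.25.
ΔCS = ½(82 + 129.25)(99 − 65.25) = 3564.84375; ΔPS = ½(82 + 129.25)(104.25 − 99) = 554.53125.
Government spending = 39 × 129.25 = 5040.75.
Net change = 3564.84375 + 554.53125 − 5040.75 = -921.375. The loss equals the DWL triangle ½·39·47.25.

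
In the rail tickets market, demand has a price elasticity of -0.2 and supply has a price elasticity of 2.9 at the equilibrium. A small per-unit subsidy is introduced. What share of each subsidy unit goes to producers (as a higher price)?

Producer share = 2/31

For a small subsidy around the equilibrium, the benefit split depends on the relative slopes, which at a point are proportional to the elasticities.
Buyer share = εs/(εs + |εd|) = 2.9/(2.9 + 0.2) = 29/31; seller share = |εd|/(εs + |εd|) = 2/31.
So producers capture 2/31 of the subsidy.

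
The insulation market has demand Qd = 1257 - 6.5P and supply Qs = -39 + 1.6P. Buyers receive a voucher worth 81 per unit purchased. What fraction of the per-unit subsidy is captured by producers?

Producer share = 65/81

Pre-subsidy: 1257 - 6.5P = -39 + 1.6P gives P* = 160, Q* = 217.
With the rebate, buyers effectively pay Pb = Ps − 81, where Ps is the price sellers receive.
Demand in terms of Ps becomes Qd = 1257 − 6.5(Ps − 81) = 1783.5 - 6.5Ps. Setting this equal to supply: 1783.5 - 6.5Ps = -39 + 1.6Ps, so Ps = 225.
Buyers pay Pb = 225 − 81 = 144; Q' = -39 + 1.6·225 = 321.
Buyers' price falls by P* − Pb = 160 − 144 = 16; sellers' price rises by Ps − P* = 225 − 160 = 65.
So producers capture 65/81 = 65/81 of each unit of subsidy.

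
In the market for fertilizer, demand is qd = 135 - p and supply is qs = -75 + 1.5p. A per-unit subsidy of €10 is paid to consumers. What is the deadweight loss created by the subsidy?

Pre-subsidy: 135 - p = -75 + 1.5p gives p* = 84, q* = 51.
With the rebate, buyers effectively pay pb = ps − 10, where ps is the price sellers receive.
Demand in terms of ps becomes qd = 135 − 1(ps − 10) = 145 - ps. Setting this equal to supply: 145 - ps = -75 + 1.5ps, so ps = 88.
Buyers pay pb = 88 − 10 = 78; q' = -75 + 1.5·88 = 57.
The subsidy expands output by 57 − 51 = 6 past the efficient level; on those units the gap between marginal cost and willingness to pay runs from 0 up to 10.
DWL = ½ × 10 × 6 = 30.

Deadweight loss = €30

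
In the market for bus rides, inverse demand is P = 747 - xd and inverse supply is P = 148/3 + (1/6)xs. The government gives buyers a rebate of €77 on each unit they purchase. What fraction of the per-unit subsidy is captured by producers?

Producer share = 1/7

Pre-subsidy: 747 - x = 148/3 + (1/6)x gives x* = 598 and P* = 149.
With the rebate, buyers effectively pay Pb = Ps − 77, where Ps is the price sellers receive.
On the curves, Pb = 747 - x and Ps = 148/3 + (1/6)x; the wedge Ps − Pb = 77 gives 148/3 + (1/6)x − (747 - x) = 77, so x' = 664.
Then Pb = 747 − 1·664 = 83 and Ps = 148/3 + (1/6)·664 = 160.
Buyers' price falls by P* − Pb = 149 − 83 = 66; sellers' price rises by Ps − P* = 160 − 149 = 11.
So producers capture 11/77 = 1/7 of each unit of subsidy.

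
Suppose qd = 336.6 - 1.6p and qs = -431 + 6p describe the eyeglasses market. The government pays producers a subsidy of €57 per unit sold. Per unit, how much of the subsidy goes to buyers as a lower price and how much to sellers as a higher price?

Pre-subsidy: 336.6 - 1.6p = -431 + 6p gives p* = 101, q* = 175.
With the subsidy, sellers receive ps = pb + 57 for each unit, where pb is the price buyers pay.
Supply in terms of pb becomes qs = -431 + 6(pb + 57) = -89 + 6pb. Setting this equal to demand: 336.6 - 1.6pb = -89 + 6pb, so pb = 56.
Sellers receive ps = 56 + 57 = 113; q' = 336.6 − 1.6·56 = 247.
Buyers' price falls by p* − pb = 101 − 56 = 45; sellers' price rises by ps − p* = 113 − 101 = 12.

Buyers gain €45 per unit; sellers gain €12 per unit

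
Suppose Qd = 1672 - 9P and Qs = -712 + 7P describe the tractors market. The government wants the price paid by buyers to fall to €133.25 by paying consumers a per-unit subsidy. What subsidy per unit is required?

At a buyer price of 133.25, quantity demanded is 1672 − 9·133.25 = 472.75.
Sellers supply 472.75 only when they receive Ps with -712 + 7·Ps = 472.75, i.e. Ps = 169.25.
s = Ps − Pb = 169.25 − 133.25 = 36.

Required subsidy s = €36 per unit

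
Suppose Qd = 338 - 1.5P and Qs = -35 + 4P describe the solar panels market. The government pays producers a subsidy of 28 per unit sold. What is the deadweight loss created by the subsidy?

Pre-subsidy: 338 - 1.5P = -35 + 4P gives P* = 746/11, Q* = 2599/11.
With the subsidy, sellers receive Ps = Pb + 28 for each unit, where Pb is the price buyers pay.
Supply in terms of Pb becomes Qs = -35 + 4(Pb + 28) = 77 + 4Pb. Setting this equal to demand: 338 - 1.5Pb = 77 + 4Pb, so Pb = 522/11.
Sellers receive Ps = 522/11 + 28 = 830/11; Q' = 338 − 1.5·(522/11) = 2935/11.
The subsidy expands output by 2935/11 − 2599/11 = 336/11 past the efficient level; on those units the gap between marginal cost and willingness to pay runs from 0 up to 28.
DWL = ½ × 28 × 336/11 = 4704/11.

Deadweight loss = 4704/11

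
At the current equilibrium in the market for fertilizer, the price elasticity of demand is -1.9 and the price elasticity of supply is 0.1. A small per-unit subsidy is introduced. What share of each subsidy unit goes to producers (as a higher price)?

Producer share = 0.95

For a small subsidy around the equilibrium, the benefit split depends on the relative slopes, which at a point are proportional to the elasticities.
Buyer share = εs/(εs + |εd|) = 0.1/(0.1 + 1.9) = 0.05; seller share = |εd|/(εs + |εd|) = 0.95.
So producers capture 0.95 of the subsidy.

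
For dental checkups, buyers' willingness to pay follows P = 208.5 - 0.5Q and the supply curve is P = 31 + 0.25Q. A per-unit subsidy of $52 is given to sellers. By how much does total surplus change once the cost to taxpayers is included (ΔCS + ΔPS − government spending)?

Net change in total surplus = -5408/3

Pre-subsidy: 208.5 - 0.5Q = 31 + 0.25Q gives Q* = 710/3 and P* = 541/6.
With the subsidy, sellers receive Ps = Pb + 52 for each unit, where Pb is the price buyers pay.
On the curves, Pb = 208.5 - 0.5Q and Ps = 31 + 0.25Q; the wedge Ps − Pb = 52 gives 31 + 0.25Q − (208.5 - 0.5Q) = 52, so Q' = 306.
Then Pb = 208.5 − 0.5·306 = 55.5 and Ps = 31 + 0.25·306 = 107.5.
ΔCS = ½(710/3 + 306)(541/6 − 55.5) = 84656/9; ΔPS = ½(710/3 + 306)(107.5 − 541/6) = 42328/9.
Government spending = 52 × 306 = 15912.
Net change = 84656/9 + 42328/9 − 15912 = -5408/3. The loss equals the DWL triangle ½·52·208/3.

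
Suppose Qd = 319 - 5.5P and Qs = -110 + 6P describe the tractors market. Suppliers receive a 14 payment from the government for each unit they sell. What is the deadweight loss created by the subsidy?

Deadweight loss = 6468/23

Pre-subsidy: 319 - 5.5P = -110 + 6P gives P* = 858/23, Q* = 2618/23.
With the subsidy, sellers receive Ps = Pb + 14 for each unit, where Pb is the price buyers pay.
Supply in terms of Pb becomes Qs = -110 + 6(Pb + 14) = -26 + 6Pb. Setting this equal to demand: 319 - 5.5Pb = -26 + 6Pb, so Pb = 30.
Sellers receive Ps = 30 + 14 = 44; Q' = 319 − 5.5·30 = 154.
The subsidy expands output by 154 − 2618/23 = 924/23 past the efficient level; on those units the gap between marginal cost and willingness to pay runs from 0 up to 14.
DWL = ½ × 14 × 924/23 = 6468/23.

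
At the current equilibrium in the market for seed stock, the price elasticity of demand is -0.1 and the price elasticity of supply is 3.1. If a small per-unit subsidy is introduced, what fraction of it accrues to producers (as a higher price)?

For a small subsidy around the equilibrium, the benefit split depends on the relative slopes, which at a point are proportional to the elasticities.
Buyer share = εs/(εs + |εd|) = 3.1/(3.1 + 0.1) = 0.96875; seller share = |εd|/(εs + |εd|) = 0.03125.
So producers capture 0.03125 of the subsidy.

Producer share = 0.03125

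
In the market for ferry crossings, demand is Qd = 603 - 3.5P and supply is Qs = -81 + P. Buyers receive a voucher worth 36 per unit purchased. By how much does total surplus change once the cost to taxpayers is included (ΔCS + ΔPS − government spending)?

Pre-subsidy: 603 - 3.5P = -81 + P gives P* = 152, Q* = 71.
With the rebate, buyers effectively pay Pb = Ps − 36, where Ps is the price sellers receive.
Demand in terms of Ps becomes Qd = 603 − 3.5(Ps − 36) = 729 - 3.5Ps. Setting this equal to supply: 729 - 3.5Ps = -81 + Ps, so Ps = 180.
Buyers pay Pb = 180 − 36 = 144; Q' = -81 + 1·180 = 99.
ΔCS = ½(71 + 99)(152 − 144) = 680; ΔPS = ½(71 + 99)(180 − 152) = 2380.
Government spending = 36 × 99 = 3564.
Net change = 680 + 2380 − 3564 = -504. The loss equals the DWL triangle ½·36·28.

Net change in total surplus = -504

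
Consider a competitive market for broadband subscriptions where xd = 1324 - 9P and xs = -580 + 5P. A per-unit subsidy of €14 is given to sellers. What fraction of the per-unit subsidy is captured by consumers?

Pre-subsidy: 1324 - 9P = -580 + 5P gives P* = 136, x* = 100.
With the subsidy, sellers receive Ps = Pb + 14 for each unit, where Pb is the price buyers pay.
Supply in terms of Pb becomes xs = -580 + 5(Pb + 14) = -510 + 5Pb. Setting this equal to demand: 1324 - 9Pb = -510 + 5Pb, so Pb = 131.
Sellers receive Ps = 131 + 14 = 145; x' = 1324 − 9·131 = 145.
Buyers' price falls by P* − Pb = 136 − 131 = 5; sellers' price rises by Ps − P* = 145 − 136 = 9.
So consumers capture 5/14 = 5/14 of each unit of subsidy.

Consumer share = 5/14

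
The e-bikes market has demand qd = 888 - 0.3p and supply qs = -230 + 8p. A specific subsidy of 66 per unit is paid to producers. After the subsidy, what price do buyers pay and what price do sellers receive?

Pre-subsidy: 888 - 0.3p = -230 + 8p gives p* = 11180/83, q* = 70350/83.
With the subsidy, sellers receive ps = pb + 66 for each unit, where pb is the price buyers pay.
Supply in terms of pb becomes qs = -230 + 8(pb + 66) = 298 + 8pb. Setting this equal to demand: 888 - 0.3pb = 298 + 8pb, so pb = 5900/83.
Sellers receive ps = 5900/83 + 66 = 11378/83; q' = 888 − 0.3·(5900/83) = 71934/83.

Buyers pay 5900/83; sellers receive 11378/83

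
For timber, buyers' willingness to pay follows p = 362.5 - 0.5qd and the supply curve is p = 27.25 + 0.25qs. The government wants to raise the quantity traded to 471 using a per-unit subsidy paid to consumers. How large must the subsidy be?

Required subsidy s = 18 per unit

At q = 471, from the demand curve buyers pay pb = 362.5 − 0.5·471 = 127; from the supply curve sellers need ps = 27.25 + 0.25·471 = 145.
The subsidy must fill the gap: s = ps − pb = 145 − 127 = 18.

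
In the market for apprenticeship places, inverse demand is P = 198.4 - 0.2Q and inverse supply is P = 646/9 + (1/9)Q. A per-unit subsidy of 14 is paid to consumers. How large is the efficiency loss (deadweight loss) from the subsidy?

Deadweight loss = 315

Pre-subsidy: 198.4 - 0.2Q = 646/9 + (1/9)Q gives Q* = 407 and P* = 117.
With the rebate, buyers effectively pay Pb = Ps − 14, where Ps is the price sellers receive.
On the curves, Pb = 198.4 - 0.2Q and Ps = 646/9 + (1/9)Q; the wedge Ps − Pb = 14 gives 646/9 + (1/9)Q − (198.4 - 0.2Q) = 14, so Q' = 452.
Then Pb = 198.4 − 0.2·452 = 108 and Ps = 646/9 + (1/9)·452 = 122.
The subsidy expands output by 452 − 407 = 45 past the efficient level; on those units the gap between marginal cost and willingness to pay runs from 0 up to 14.
DWL = ½ × 14 × 45 = 315.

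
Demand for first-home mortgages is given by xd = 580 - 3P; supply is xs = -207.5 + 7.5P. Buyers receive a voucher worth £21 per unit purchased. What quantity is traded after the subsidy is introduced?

x' = 400

Pre-subsidy: 580 - 3P = -207.5 + 7.5P gives P* = 75, x* = 355.
With the rebate, buyers effectively pay Pb = Ps − 21, where Ps is the price sellers receive.
Demand in terms of Ps becomes xd = 580 − 3(Ps − 21) = 643 - 3Ps. Setting this equal to supply: 643 - 3Ps = -207.5 + 7.5Ps, so Ps = 81.
Buyers pay Pb = 81 − 21 = 60; x' = -207.5 + 7.5·81 = 400.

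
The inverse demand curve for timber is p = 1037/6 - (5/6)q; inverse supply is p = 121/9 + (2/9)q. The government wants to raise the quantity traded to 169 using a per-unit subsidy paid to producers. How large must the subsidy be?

At q = 169, from the demand curve buyers pay pb = 1037/6 − (5/6)·169 = 32; from the supply curve sellers need ps = 121/9 + (2/9)·169 = 51.
The subsidy must fill the gap: s = ps − pb = 51 − 32 = 19.

Required subsidy s = 19 per unit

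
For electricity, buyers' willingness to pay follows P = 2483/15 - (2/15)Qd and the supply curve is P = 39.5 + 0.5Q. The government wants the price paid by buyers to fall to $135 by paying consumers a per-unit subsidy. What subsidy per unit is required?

At a buyer price of 135, quantity demanded is 1241.5 − 7.5·135 = 229.
Sellers supply 229 only when they receive Ps = 39.5 + 0.5·229 = 154.
s = Ps − Pb = 154 − 135 = 19.

Required subsidy s = $19 per unit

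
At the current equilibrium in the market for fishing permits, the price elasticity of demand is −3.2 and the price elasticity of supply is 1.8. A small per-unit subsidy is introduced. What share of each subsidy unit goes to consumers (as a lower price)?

For a small subsidy around the equilibrium, the benefit split depends on the relative slopes, which at a point are proportional to the elasticities.
Buyer share = εs/(εs + |εd|) = 1.8/(1.8 + 3.2) = 0.36; seller share = |εd|/(εs + |εd|) = 0.64.

Consumer share = 0.36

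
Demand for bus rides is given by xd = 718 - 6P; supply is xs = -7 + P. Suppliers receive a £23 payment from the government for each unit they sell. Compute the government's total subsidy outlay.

Pre-subsidy: 718 - 6P = -7 + P gives P* = 725/7, x* = 676/7.
With the subsidy, sellers receive Ps = Pb + 23 for each unit, where Pb is the price buyers pay.
Supply in terms of Pb becomes xs = -7 + 1(Pb + 23) = 16 + Pb. Setting this equal to demand: 718 - 6Pb = 16 + Pb, so Pb = 702/7.
Sellers receive Ps = 702/7 + 23 = 863/7; x' = 718 − 6·(702/7) = 814/7.
Government outlay = subsidy × quantity = 23 × 814/7 = 18722/7.

Government cost = 18722/7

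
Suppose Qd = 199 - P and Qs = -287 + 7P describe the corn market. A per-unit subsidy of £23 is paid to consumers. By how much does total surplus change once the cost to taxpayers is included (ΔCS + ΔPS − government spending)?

Pre-subsidy: 199 - P = -287 + 7P gives P* = 60.75, Q* = 138.25.
With the rebate, buyers effectively pay Pb = Ps − 23, where Ps is the price sellers receive.
Demand in terms of Ps becomes Qd = 199 − 1(Ps − 23) = 222 - Ps. Setting this equal to supply: 222 - Ps = -287 + 7Ps, so Ps = 63.625.
Buyers pay Pb = 63.625 − 23 = 40.625; Q' = -287 + 7·63.625 = 158.375.
ΔCS = ½(138.25 + 158.375)(60.75 − 40.625) = 2984.7890625; ΔPS = ½(138.25 + 158.375)(63.625 − 60.75) = 426.3984375.
Government spending = 23 × 158.375 = 3642.625.
Net change = 2984.7890625 + 426.3984375 − 3642.625 = -231.4375. The loss equals the DWL triangle ½·23·20.125.

Net change in total surplus = -£231.4375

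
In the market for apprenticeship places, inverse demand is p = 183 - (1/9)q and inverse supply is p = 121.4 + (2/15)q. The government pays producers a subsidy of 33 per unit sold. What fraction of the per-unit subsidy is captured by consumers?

Consumer share = 5/11

Pre-subsidy: 183 - (1/9)q = 121.4 + (2/15)q gives q* = 252 and p* = 155.
With the subsidy, sellers receive ps = pb + 33 for each unit, where pb is the price buyers pay.
On the curves, pb = 183 - (1/9)q and ps = 121.4 + (2/15)q; the wedge ps − pb = 33 gives 121.4 + (2/15)q − (183 - (1/9)q) = 33, so q' = 387.
Then pb = 183 − (1/9)·387 = 140 and ps = 121.4 + (2/15)·387 = 173.
Buyers' price falls by p* − pb = 155 − 140 = 15; sellers' price rises by ps − p* = 173 − 155 = 18.
So consumers capture 15/33 = 5/11 of each unit of subsidy.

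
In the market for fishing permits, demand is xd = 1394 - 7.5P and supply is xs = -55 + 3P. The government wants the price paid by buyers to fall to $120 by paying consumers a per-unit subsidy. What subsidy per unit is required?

Required subsidy s = $63 per unit

At a buyer price of 120, quantity demanded is 1394 − 7.5·120 = 494.
Sellers supply 494 only when they receive Ps with -55 + 3·Ps = 494, i.e. Ps = 183.
s = Ps − Pb = 183 − 120 = 63.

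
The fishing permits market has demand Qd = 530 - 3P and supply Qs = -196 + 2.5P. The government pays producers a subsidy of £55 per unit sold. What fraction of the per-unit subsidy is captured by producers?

Producer share = 6/11

Pre-subsidy: 530 - 3P = -196 + 2.5P gives P* = 132, Q* = 134.
With the subsidy, sellers receive Ps = Pb + 55 for each unit, where Pb is the price buyers pay.
Supply in terms of Pb becomes Qs = -196 + 2.5(Pb + 55) = -58.5 + 2.5Pb. Setting this equal to demand: 530 - 3Pb = -58.5 + 2.5Pb, so Pb = 107.
Sellers receive Ps = 107 + 55 = 162; Q' = 530 − 3·107 = 209.
Buyers' price falls by P* − Pb = 132 − 107 = 25; sellers' price rises by Ps − P* = 162 − 132 = 30.
So producers capture 30/55 = 6/11 of each unit of subsidy.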